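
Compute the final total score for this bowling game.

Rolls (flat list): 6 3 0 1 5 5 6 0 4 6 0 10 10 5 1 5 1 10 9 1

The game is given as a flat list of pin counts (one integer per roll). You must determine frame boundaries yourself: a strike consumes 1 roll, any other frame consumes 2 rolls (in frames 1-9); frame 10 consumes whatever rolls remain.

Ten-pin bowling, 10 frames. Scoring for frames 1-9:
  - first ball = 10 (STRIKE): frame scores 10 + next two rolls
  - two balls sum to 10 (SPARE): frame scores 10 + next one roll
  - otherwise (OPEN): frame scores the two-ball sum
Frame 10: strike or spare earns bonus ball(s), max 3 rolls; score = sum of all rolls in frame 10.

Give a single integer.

Answer: 110

Derivation:
Frame 1: OPEN (6+3=9). Cumulative: 9
Frame 2: OPEN (0+1=1). Cumulative: 10
Frame 3: SPARE (5+5=10). 10 + next roll (6) = 16. Cumulative: 26
Frame 4: OPEN (6+0=6). Cumulative: 32
Frame 5: SPARE (4+6=10). 10 + next roll (0) = 10. Cumulative: 42
Frame 6: SPARE (0+10=10). 10 + next roll (10) = 20. Cumulative: 62
Frame 7: STRIKE. 10 + next two rolls (5+1) = 16. Cumulative: 78
Frame 8: OPEN (5+1=6). Cumulative: 84
Frame 9: OPEN (5+1=6). Cumulative: 90
Frame 10: STRIKE. Sum of all frame-10 rolls (10+9+1) = 20. Cumulative: 110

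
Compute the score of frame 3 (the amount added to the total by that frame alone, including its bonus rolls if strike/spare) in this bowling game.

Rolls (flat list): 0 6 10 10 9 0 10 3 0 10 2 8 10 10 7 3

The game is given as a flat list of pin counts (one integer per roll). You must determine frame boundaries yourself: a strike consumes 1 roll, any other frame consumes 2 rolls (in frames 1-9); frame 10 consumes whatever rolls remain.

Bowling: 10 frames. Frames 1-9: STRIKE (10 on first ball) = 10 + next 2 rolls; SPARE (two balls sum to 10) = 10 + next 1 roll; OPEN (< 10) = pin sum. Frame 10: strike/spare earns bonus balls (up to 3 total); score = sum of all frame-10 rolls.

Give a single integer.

Frame 1: OPEN (0+6=6). Cumulative: 6
Frame 2: STRIKE. 10 + next two rolls (10+9) = 29. Cumulative: 35
Frame 3: STRIKE. 10 + next two rolls (9+0) = 19. Cumulative: 54
Frame 4: OPEN (9+0=9). Cumulative: 63
Frame 5: STRIKE. 10 + next two rolls (3+0) = 13. Cumulative: 76

Answer: 19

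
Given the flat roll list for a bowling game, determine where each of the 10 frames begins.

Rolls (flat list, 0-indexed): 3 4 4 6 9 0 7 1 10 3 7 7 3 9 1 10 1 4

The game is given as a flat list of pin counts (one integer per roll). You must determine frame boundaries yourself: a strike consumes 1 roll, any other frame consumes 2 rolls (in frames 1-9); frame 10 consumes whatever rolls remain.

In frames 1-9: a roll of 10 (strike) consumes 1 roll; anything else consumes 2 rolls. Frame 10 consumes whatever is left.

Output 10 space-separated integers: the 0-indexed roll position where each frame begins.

Frame 1 starts at roll index 0: rolls=3,4 (sum=7), consumes 2 rolls
Frame 2 starts at roll index 2: rolls=4,6 (sum=10), consumes 2 rolls
Frame 3 starts at roll index 4: rolls=9,0 (sum=9), consumes 2 rolls
Frame 4 starts at roll index 6: rolls=7,1 (sum=8), consumes 2 rolls
Frame 5 starts at roll index 8: roll=10 (strike), consumes 1 roll
Frame 6 starts at roll index 9: rolls=3,7 (sum=10), consumes 2 rolls
Frame 7 starts at roll index 11: rolls=7,3 (sum=10), consumes 2 rolls
Frame 8 starts at roll index 13: rolls=9,1 (sum=10), consumes 2 rolls
Frame 9 starts at roll index 15: roll=10 (strike), consumes 1 roll
Frame 10 starts at roll index 16: 2 remaining rolls

Answer: 0 2 4 6 8 9 11 13 15 16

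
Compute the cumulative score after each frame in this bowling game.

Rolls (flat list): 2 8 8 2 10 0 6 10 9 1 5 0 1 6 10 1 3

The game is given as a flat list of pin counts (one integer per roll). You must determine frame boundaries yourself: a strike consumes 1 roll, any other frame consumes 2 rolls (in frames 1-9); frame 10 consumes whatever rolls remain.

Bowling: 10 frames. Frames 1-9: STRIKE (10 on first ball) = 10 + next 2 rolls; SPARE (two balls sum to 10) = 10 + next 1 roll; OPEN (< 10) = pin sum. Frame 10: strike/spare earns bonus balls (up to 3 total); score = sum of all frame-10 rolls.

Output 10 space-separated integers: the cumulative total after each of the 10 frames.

Answer: 18 38 54 60 80 95 100 107 121 125

Derivation:
Frame 1: SPARE (2+8=10). 10 + next roll (8) = 18. Cumulative: 18
Frame 2: SPARE (8+2=10). 10 + next roll (10) = 20. Cumulative: 38
Frame 3: STRIKE. 10 + next two rolls (0+6) = 16. Cumulative: 54
Frame 4: OPEN (0+6=6). Cumulative: 60
Frame 5: STRIKE. 10 + next two rolls (9+1) = 20. Cumulative: 80
Frame 6: SPARE (9+1=10). 10 + next roll (5) = 15. Cumulative: 95
Frame 7: OPEN (5+0=5). Cumulative: 100
Frame 8: OPEN (1+6=7). Cumulative: 107
Frame 9: STRIKE. 10 + next two rolls (1+3) = 14. Cumulative: 121
Frame 10: OPEN. Sum of all frame-10 rolls (1+3) = 4. Cumulative: 125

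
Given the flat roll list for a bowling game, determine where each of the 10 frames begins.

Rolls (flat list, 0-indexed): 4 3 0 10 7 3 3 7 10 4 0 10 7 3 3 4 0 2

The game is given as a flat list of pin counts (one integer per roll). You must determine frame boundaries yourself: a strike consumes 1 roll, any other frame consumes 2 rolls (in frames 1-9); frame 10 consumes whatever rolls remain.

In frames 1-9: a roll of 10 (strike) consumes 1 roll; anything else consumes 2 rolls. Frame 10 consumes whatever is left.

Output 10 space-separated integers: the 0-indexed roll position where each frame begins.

Answer: 0 2 4 6 8 9 11 12 14 16

Derivation:
Frame 1 starts at roll index 0: rolls=4,3 (sum=7), consumes 2 rolls
Frame 2 starts at roll index 2: rolls=0,10 (sum=10), consumes 2 rolls
Frame 3 starts at roll index 4: rolls=7,3 (sum=10), consumes 2 rolls
Frame 4 starts at roll index 6: rolls=3,7 (sum=10), consumes 2 rolls
Frame 5 starts at roll index 8: roll=10 (strike), consumes 1 roll
Frame 6 starts at roll index 9: rolls=4,0 (sum=4), consumes 2 rolls
Frame 7 starts at roll index 11: roll=10 (strike), consumes 1 roll
Frame 8 starts at roll index 12: rolls=7,3 (sum=10), consumes 2 rolls
Frame 9 starts at roll index 14: rolls=3,4 (sum=7), consumes 2 rolls
Frame 10 starts at roll index 16: 2 remaining rolls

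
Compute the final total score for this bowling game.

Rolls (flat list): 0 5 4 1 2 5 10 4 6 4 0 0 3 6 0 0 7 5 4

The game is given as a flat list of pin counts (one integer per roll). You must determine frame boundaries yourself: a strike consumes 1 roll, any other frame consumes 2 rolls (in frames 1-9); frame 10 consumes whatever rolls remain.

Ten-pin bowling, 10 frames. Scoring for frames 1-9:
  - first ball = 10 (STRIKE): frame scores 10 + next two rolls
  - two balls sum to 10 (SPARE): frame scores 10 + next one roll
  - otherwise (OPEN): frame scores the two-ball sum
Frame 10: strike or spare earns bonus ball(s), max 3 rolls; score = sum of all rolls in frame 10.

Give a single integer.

Frame 1: OPEN (0+5=5). Cumulative: 5
Frame 2: OPEN (4+1=5). Cumulative: 10
Frame 3: OPEN (2+5=7). Cumulative: 17
Frame 4: STRIKE. 10 + next two rolls (4+6) = 20. Cumulative: 37
Frame 5: SPARE (4+6=10). 10 + next roll (4) = 14. Cumulative: 51
Frame 6: OPEN (4+0=4). Cumulative: 55
Frame 7: OPEN (0+3=3). Cumulative: 58
Frame 8: OPEN (6+0=6). Cumulative: 64
Frame 9: OPEN (0+7=7). Cumulative: 71
Frame 10: OPEN. Sum of all frame-10 rolls (5+4) = 9. Cumulative: 80

Answer: 80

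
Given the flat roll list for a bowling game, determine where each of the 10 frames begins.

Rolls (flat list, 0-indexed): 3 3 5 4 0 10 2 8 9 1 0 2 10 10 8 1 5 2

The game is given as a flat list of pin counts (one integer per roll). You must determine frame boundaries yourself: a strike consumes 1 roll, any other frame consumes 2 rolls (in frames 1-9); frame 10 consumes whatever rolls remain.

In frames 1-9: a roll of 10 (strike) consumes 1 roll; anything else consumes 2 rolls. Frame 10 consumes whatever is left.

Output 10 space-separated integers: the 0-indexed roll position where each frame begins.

Frame 1 starts at roll index 0: rolls=3,3 (sum=6), consumes 2 rolls
Frame 2 starts at roll index 2: rolls=5,4 (sum=9), consumes 2 rolls
Frame 3 starts at roll index 4: rolls=0,10 (sum=10), consumes 2 rolls
Frame 4 starts at roll index 6: rolls=2,8 (sum=10), consumes 2 rolls
Frame 5 starts at roll index 8: rolls=9,1 (sum=10), consumes 2 rolls
Frame 6 starts at roll index 10: rolls=0,2 (sum=2), consumes 2 rolls
Frame 7 starts at roll index 12: roll=10 (strike), consumes 1 roll
Frame 8 starts at roll index 13: roll=10 (strike), consumes 1 roll
Frame 9 starts at roll index 14: rolls=8,1 (sum=9), consumes 2 rolls
Frame 10 starts at roll index 16: 2 remaining rolls

Answer: 0 2 4 6 8 10 12 13 14 16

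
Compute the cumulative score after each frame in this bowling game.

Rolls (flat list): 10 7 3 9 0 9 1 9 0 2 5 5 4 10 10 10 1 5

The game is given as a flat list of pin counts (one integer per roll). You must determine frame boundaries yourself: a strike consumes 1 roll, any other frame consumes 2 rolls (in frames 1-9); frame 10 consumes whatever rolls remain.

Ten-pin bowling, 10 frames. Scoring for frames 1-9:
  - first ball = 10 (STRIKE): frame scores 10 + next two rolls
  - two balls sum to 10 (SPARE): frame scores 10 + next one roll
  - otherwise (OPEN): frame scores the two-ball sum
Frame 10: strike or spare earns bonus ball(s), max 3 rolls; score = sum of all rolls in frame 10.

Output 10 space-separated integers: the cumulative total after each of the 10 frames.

Answer: 20 39 48 67 76 83 92 122 143 159

Derivation:
Frame 1: STRIKE. 10 + next two rolls (7+3) = 20. Cumulative: 20
Frame 2: SPARE (7+3=10). 10 + next roll (9) = 19. Cumulative: 39
Frame 3: OPEN (9+0=9). Cumulative: 48
Frame 4: SPARE (9+1=10). 10 + next roll (9) = 19. Cumulative: 67
Frame 5: OPEN (9+0=9). Cumulative: 76
Frame 6: OPEN (2+5=7). Cumulative: 83
Frame 7: OPEN (5+4=9). Cumulative: 92
Frame 8: STRIKE. 10 + next two rolls (10+10) = 30. Cumulative: 122
Frame 9: STRIKE. 10 + next two rolls (10+1) = 21. Cumulative: 143
Frame 10: STRIKE. Sum of all frame-10 rolls (10+1+5) = 16. Cumulative: 159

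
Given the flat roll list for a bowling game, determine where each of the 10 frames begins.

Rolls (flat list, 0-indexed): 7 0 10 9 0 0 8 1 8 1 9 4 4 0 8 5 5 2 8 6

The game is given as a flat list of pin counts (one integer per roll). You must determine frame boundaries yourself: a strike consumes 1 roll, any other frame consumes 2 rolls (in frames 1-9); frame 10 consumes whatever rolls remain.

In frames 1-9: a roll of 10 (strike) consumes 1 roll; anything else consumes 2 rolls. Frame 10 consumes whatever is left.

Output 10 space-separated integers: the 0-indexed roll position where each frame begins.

Answer: 0 2 3 5 7 9 11 13 15 17

Derivation:
Frame 1 starts at roll index 0: rolls=7,0 (sum=7), consumes 2 rolls
Frame 2 starts at roll index 2: roll=10 (strike), consumes 1 roll
Frame 3 starts at roll index 3: rolls=9,0 (sum=9), consumes 2 rolls
Frame 4 starts at roll index 5: rolls=0,8 (sum=8), consumes 2 rolls
Frame 5 starts at roll index 7: rolls=1,8 (sum=9), consumes 2 rolls
Frame 6 starts at roll index 9: rolls=1,9 (sum=10), consumes 2 rolls
Frame 7 starts at roll index 11: rolls=4,4 (sum=8), consumes 2 rolls
Frame 8 starts at roll index 13: rolls=0,8 (sum=8), consumes 2 rolls
Frame 9 starts at roll index 15: rolls=5,5 (sum=10), consumes 2 rolls
Frame 10 starts at roll index 17: 3 remaining rolls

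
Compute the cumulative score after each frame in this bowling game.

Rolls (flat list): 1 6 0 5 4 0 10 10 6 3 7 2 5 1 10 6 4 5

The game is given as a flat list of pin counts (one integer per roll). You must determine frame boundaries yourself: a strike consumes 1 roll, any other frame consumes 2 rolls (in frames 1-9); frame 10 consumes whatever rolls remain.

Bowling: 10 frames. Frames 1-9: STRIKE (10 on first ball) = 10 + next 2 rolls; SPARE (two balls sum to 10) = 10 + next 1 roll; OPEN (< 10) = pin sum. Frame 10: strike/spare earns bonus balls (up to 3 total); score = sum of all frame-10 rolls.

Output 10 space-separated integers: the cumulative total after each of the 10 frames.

Frame 1: OPEN (1+6=7). Cumulative: 7
Frame 2: OPEN (0+5=5). Cumulative: 12
Frame 3: OPEN (4+0=4). Cumulative: 16
Frame 4: STRIKE. 10 + next two rolls (10+6) = 26. Cumulative: 42
Frame 5: STRIKE. 10 + next two rolls (6+3) = 19. Cumulative: 61
Frame 6: OPEN (6+3=9). Cumulative: 70
Frame 7: OPEN (7+2=9). Cumulative: 79
Frame 8: OPEN (5+1=6). Cumulative: 85
Frame 9: STRIKE. 10 + next two rolls (6+4) = 20. Cumulative: 105
Frame 10: SPARE. Sum of all frame-10 rolls (6+4+5) = 15. Cumulative: 120

Answer: 7 12 16 42 61 70 79 85 105 120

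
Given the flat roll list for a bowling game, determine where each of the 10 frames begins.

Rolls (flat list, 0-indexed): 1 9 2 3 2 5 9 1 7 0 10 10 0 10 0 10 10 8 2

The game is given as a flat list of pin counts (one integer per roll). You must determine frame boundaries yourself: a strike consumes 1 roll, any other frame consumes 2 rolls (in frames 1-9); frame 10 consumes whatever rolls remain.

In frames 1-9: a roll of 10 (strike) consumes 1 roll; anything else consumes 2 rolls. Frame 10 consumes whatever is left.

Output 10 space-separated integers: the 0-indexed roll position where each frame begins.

Answer: 0 2 4 6 8 10 11 12 14 16

Derivation:
Frame 1 starts at roll index 0: rolls=1,9 (sum=10), consumes 2 rolls
Frame 2 starts at roll index 2: rolls=2,3 (sum=5), consumes 2 rolls
Frame 3 starts at roll index 4: rolls=2,5 (sum=7), consumes 2 rolls
Frame 4 starts at roll index 6: rolls=9,1 (sum=10), consumes 2 rolls
Frame 5 starts at roll index 8: rolls=7,0 (sum=7), consumes 2 rolls
Frame 6 starts at roll index 10: roll=10 (strike), consumes 1 roll
Frame 7 starts at roll index 11: roll=10 (strike), consumes 1 roll
Frame 8 starts at roll index 12: rolls=0,10 (sum=10), consumes 2 rolls
Frame 9 starts at roll index 14: rolls=0,10 (sum=10), consumes 2 rolls
Frame 10 starts at roll index 16: 3 remaining rolls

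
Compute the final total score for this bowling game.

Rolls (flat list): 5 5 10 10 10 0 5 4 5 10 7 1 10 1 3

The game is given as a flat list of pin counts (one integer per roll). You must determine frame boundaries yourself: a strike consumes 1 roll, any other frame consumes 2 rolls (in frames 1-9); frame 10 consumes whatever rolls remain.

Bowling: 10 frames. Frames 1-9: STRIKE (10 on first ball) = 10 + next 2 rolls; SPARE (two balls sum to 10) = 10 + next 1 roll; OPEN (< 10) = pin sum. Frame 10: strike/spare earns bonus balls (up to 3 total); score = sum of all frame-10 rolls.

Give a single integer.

Frame 1: SPARE (5+5=10). 10 + next roll (10) = 20. Cumulative: 20
Frame 2: STRIKE. 10 + next two rolls (10+10) = 30. Cumulative: 50
Frame 3: STRIKE. 10 + next two rolls (10+0) = 20. Cumulative: 70
Frame 4: STRIKE. 10 + next two rolls (0+5) = 15. Cumulative: 85
Frame 5: OPEN (0+5=5). Cumulative: 90
Frame 6: OPEN (4+5=9). Cumulative: 99
Frame 7: STRIKE. 10 + next two rolls (7+1) = 18. Cumulative: 117
Frame 8: OPEN (7+1=8). Cumulative: 125
Frame 9: STRIKE. 10 + next two rolls (1+3) = 14. Cumulative: 139
Frame 10: OPEN. Sum of all frame-10 rolls (1+3) = 4. Cumulative: 143

Answer: 143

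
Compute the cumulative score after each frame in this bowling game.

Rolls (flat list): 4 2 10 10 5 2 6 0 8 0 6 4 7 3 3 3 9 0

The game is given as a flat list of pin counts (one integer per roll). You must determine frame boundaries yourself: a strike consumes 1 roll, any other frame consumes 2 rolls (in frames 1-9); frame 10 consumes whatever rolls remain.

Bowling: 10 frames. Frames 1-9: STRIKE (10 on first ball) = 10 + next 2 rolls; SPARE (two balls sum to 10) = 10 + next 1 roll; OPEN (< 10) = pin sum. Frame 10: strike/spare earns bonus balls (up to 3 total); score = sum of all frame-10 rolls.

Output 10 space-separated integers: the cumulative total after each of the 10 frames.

Answer: 6 31 48 55 61 69 86 99 105 114

Derivation:
Frame 1: OPEN (4+2=6). Cumulative: 6
Frame 2: STRIKE. 10 + next two rolls (10+5) = 25. Cumulative: 31
Frame 3: STRIKE. 10 + next two rolls (5+2) = 17. Cumulative: 48
Frame 4: OPEN (5+2=7). Cumulative: 55
Frame 5: OPEN (6+0=6). Cumulative: 61
Frame 6: OPEN (8+0=8). Cumulative: 69
Frame 7: SPARE (6+4=10). 10 + next roll (7) = 17. Cumulative: 86
Frame 8: SPARE (7+3=10). 10 + next roll (3) = 13. Cumulative: 99
Frame 9: OPEN (3+3=6). Cumulative: 105
Frame 10: OPEN. Sum of all frame-10 rolls (9+0) = 9. Cumulative: 114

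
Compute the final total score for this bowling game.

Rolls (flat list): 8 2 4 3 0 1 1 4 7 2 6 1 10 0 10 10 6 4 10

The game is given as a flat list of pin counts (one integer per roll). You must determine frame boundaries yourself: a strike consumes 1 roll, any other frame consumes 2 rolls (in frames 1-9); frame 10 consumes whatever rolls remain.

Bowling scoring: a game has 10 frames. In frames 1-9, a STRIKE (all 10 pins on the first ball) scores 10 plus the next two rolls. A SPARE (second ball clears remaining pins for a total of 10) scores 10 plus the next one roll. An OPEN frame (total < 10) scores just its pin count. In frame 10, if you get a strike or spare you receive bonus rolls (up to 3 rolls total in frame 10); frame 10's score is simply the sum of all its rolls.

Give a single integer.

Answer: 123

Derivation:
Frame 1: SPARE (8+2=10). 10 + next roll (4) = 14. Cumulative: 14
Frame 2: OPEN (4+3=7). Cumulative: 21
Frame 3: OPEN (0+1=1). Cumulative: 22
Frame 4: OPEN (1+4=5). Cumulative: 27
Frame 5: OPEN (7+2=9). Cumulative: 36
Frame 6: OPEN (6+1=7). Cumulative: 43
Frame 7: STRIKE. 10 + next two rolls (0+10) = 20. Cumulative: 63
Frame 8: SPARE (0+10=10). 10 + next roll (10) = 20. Cumulative: 83
Frame 9: STRIKE. 10 + next two rolls (6+4) = 20. Cumulative: 103
Frame 10: SPARE. Sum of all frame-10 rolls (6+4+10) = 20. Cumulative: 123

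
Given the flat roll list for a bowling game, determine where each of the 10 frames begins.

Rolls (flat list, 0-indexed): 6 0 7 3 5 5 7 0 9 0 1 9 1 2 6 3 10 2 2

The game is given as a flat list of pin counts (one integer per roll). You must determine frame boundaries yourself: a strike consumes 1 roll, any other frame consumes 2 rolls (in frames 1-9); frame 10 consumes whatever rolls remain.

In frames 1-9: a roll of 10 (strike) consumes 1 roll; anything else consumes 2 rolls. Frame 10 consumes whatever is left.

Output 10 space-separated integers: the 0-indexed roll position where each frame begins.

Frame 1 starts at roll index 0: rolls=6,0 (sum=6), consumes 2 rolls
Frame 2 starts at roll index 2: rolls=7,3 (sum=10), consumes 2 rolls
Frame 3 starts at roll index 4: rolls=5,5 (sum=10), consumes 2 rolls
Frame 4 starts at roll index 6: rolls=7,0 (sum=7), consumes 2 rolls
Frame 5 starts at roll index 8: rolls=9,0 (sum=9), consumes 2 rolls
Frame 6 starts at roll index 10: rolls=1,9 (sum=10), consumes 2 rolls
Frame 7 starts at roll index 12: rolls=1,2 (sum=3), consumes 2 rolls
Frame 8 starts at roll index 14: rolls=6,3 (sum=9), consumes 2 rolls
Frame 9 starts at roll index 16: roll=10 (strike), consumes 1 roll
Frame 10 starts at roll index 17: 2 remaining rolls

Answer: 0 2 4 6 8 10 12 14 16 17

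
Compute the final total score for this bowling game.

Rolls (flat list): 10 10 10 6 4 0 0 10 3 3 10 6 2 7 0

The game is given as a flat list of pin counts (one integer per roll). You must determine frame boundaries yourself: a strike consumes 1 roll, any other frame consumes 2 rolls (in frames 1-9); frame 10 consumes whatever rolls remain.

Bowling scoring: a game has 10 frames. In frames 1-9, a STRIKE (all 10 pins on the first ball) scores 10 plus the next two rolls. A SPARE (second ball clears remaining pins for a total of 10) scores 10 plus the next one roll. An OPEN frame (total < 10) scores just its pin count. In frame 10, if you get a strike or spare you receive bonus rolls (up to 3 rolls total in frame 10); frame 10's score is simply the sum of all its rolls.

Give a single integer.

Frame 1: STRIKE. 10 + next two rolls (10+10) = 30. Cumulative: 30
Frame 2: STRIKE. 10 + next two rolls (10+6) = 26. Cumulative: 56
Frame 3: STRIKE. 10 + next two rolls (6+4) = 20. Cumulative: 76
Frame 4: SPARE (6+4=10). 10 + next roll (0) = 10. Cumulative: 86
Frame 5: OPEN (0+0=0). Cumulative: 86
Frame 6: STRIKE. 10 + next two rolls (3+3) = 16. Cumulative: 102
Frame 7: OPEN (3+3=6). Cumulative: 108
Frame 8: STRIKE. 10 + next two rolls (6+2) = 18. Cumulative: 126
Frame 9: OPEN (6+2=8). Cumulative: 134
Frame 10: OPEN. Sum of all frame-10 rolls (7+0) = 7. Cumulative: 141

Answer: 141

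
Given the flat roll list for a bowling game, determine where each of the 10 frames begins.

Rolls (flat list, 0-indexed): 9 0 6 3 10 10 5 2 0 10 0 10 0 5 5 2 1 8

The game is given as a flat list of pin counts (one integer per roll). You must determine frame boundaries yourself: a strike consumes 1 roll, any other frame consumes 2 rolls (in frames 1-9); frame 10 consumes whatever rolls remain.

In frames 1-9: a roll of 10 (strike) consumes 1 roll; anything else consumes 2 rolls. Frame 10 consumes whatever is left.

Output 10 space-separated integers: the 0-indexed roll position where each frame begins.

Frame 1 starts at roll index 0: rolls=9,0 (sum=9), consumes 2 rolls
Frame 2 starts at roll index 2: rolls=6,3 (sum=9), consumes 2 rolls
Frame 3 starts at roll index 4: roll=10 (strike), consumes 1 roll
Frame 4 starts at roll index 5: roll=10 (strike), consumes 1 roll
Frame 5 starts at roll index 6: rolls=5,2 (sum=7), consumes 2 rolls
Frame 6 starts at roll index 8: rolls=0,10 (sum=10), consumes 2 rolls
Frame 7 starts at roll index 10: rolls=0,10 (sum=10), consumes 2 rolls
Frame 8 starts at roll index 12: rolls=0,5 (sum=5), consumes 2 rolls
Frame 9 starts at roll index 14: rolls=5,2 (sum=7), consumes 2 rolls
Frame 10 starts at roll index 16: 2 remaining rolls

Answer: 0 2 4 5 6 8 10 12 14 16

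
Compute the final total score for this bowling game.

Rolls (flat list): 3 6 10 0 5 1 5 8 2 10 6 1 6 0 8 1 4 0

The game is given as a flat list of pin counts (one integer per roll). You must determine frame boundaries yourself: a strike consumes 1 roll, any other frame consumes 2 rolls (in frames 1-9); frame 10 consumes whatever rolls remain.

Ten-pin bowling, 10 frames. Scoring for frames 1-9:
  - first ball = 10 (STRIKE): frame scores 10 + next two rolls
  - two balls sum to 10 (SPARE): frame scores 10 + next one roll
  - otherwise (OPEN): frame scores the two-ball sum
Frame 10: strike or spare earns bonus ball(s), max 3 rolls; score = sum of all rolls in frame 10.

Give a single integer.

Answer: 98

Derivation:
Frame 1: OPEN (3+6=9). Cumulative: 9
Frame 2: STRIKE. 10 + next two rolls (0+5) = 15. Cumulative: 24
Frame 3: OPEN (0+5=5). Cumulative: 29
Frame 4: OPEN (1+5=6). Cumulative: 35
Frame 5: SPARE (8+2=10). 10 + next roll (10) = 20. Cumulative: 55
Frame 6: STRIKE. 10 + next two rolls (6+1) = 17. Cumulative: 72
Frame 7: OPEN (6+1=7). Cumulative: 79
Frame 8: OPEN (6+0=6). Cumulative: 85
Frame 9: OPEN (8+1=9). Cumulative: 94
Frame 10: OPEN. Sum of all frame-10 rolls (4+0) = 4. Cumulative: 98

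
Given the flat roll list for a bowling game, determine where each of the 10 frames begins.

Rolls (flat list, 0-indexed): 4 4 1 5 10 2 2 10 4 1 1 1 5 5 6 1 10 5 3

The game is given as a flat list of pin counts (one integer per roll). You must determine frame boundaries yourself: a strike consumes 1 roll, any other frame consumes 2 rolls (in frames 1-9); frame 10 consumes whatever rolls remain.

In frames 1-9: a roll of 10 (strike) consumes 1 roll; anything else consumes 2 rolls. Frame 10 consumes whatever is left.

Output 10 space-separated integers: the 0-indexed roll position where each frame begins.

Frame 1 starts at roll index 0: rolls=4,4 (sum=8), consumes 2 rolls
Frame 2 starts at roll index 2: rolls=1,5 (sum=6), consumes 2 rolls
Frame 3 starts at roll index 4: roll=10 (strike), consumes 1 roll
Frame 4 starts at roll index 5: rolls=2,2 (sum=4), consumes 2 rolls
Frame 5 starts at roll index 7: roll=10 (strike), consumes 1 roll
Frame 6 starts at roll index 8: rolls=4,1 (sum=5), consumes 2 rolls
Frame 7 starts at roll index 10: rolls=1,1 (sum=2), consumes 2 rolls
Frame 8 starts at roll index 12: rolls=5,5 (sum=10), consumes 2 rolls
Frame 9 starts at roll index 14: rolls=6,1 (sum=7), consumes 2 rolls
Frame 10 starts at roll index 16: 3 remaining rolls

Answer: 0 2 4 5 7 8 10 12 14 16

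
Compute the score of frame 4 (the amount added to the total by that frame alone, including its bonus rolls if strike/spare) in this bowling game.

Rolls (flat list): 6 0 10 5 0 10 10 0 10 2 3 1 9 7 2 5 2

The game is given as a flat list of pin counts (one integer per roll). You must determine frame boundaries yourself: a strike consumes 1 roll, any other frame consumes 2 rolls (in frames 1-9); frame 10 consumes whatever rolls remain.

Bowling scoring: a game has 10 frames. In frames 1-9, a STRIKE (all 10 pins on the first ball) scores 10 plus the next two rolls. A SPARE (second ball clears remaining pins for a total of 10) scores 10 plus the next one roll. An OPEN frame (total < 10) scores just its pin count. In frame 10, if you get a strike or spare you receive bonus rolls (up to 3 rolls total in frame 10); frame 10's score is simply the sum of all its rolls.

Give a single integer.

Answer: 20

Derivation:
Frame 1: OPEN (6+0=6). Cumulative: 6
Frame 2: STRIKE. 10 + next two rolls (5+0) = 15. Cumulative: 21
Frame 3: OPEN (5+0=5). Cumulative: 26
Frame 4: STRIKE. 10 + next two rolls (10+0) = 20. Cumulative: 46
Frame 5: STRIKE. 10 + next two rolls (0+10) = 20. Cumulative: 66
Frame 6: SPARE (0+10=10). 10 + next roll (2) = 12. Cumulative: 78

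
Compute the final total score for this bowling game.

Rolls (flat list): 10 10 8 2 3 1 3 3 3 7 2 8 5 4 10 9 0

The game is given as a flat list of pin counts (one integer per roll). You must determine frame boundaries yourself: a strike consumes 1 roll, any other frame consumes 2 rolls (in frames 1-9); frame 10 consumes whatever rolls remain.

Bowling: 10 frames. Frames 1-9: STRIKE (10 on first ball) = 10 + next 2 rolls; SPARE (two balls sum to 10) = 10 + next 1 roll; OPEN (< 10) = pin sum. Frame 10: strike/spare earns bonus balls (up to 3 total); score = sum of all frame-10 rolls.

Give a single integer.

Frame 1: STRIKE. 10 + next two rolls (10+8) = 28. Cumulative: 28
Frame 2: STRIKE. 10 + next two rolls (8+2) = 20. Cumulative: 48
Frame 3: SPARE (8+2=10). 10 + next roll (3) = 13. Cumulative: 61
Frame 4: OPEN (3+1=4). Cumulative: 65
Frame 5: OPEN (3+3=6). Cumulative: 71
Frame 6: SPARE (3+7=10). 10 + next roll (2) = 12. Cumulative: 83
Frame 7: SPARE (2+8=10). 10 + next roll (5) = 15. Cumulative: 98
Frame 8: OPEN (5+4=9). Cumulative: 107
Frame 9: STRIKE. 10 + next two rolls (9+0) = 19. Cumulative: 126
Frame 10: OPEN. Sum of all frame-10 rolls (9+0) = 9. Cumulative: 135

Answer: 135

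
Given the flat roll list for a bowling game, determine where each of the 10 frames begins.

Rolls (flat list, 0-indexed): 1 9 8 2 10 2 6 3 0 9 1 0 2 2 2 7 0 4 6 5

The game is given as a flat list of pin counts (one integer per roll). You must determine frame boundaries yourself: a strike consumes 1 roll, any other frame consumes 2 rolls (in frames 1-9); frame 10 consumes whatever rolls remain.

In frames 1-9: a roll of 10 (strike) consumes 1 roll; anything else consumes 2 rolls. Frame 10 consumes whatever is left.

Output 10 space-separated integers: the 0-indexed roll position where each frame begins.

Answer: 0 2 4 5 7 9 11 13 15 17

Derivation:
Frame 1 starts at roll index 0: rolls=1,9 (sum=10), consumes 2 rolls
Frame 2 starts at roll index 2: rolls=8,2 (sum=10), consumes 2 rolls
Frame 3 starts at roll index 4: roll=10 (strike), consumes 1 roll
Frame 4 starts at roll index 5: rolls=2,6 (sum=8), consumes 2 rolls
Frame 5 starts at roll index 7: rolls=3,0 (sum=3), consumes 2 rolls
Frame 6 starts at roll index 9: rolls=9,1 (sum=10), consumes 2 rolls
Frame 7 starts at roll index 11: rolls=0,2 (sum=2), consumes 2 rolls
Frame 8 starts at roll index 13: rolls=2,2 (sum=4), consumes 2 rolls
Frame 9 starts at roll index 15: rolls=7,0 (sum=7), consumes 2 rolls
Frame 10 starts at roll index 17: 3 remaining rolls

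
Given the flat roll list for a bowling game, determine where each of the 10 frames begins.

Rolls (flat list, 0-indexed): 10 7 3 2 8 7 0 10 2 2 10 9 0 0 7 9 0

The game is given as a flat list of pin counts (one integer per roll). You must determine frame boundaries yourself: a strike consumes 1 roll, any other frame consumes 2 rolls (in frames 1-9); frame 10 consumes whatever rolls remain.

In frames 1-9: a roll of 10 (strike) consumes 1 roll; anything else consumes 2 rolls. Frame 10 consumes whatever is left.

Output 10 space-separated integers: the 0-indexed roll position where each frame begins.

Frame 1 starts at roll index 0: roll=10 (strike), consumes 1 roll
Frame 2 starts at roll index 1: rolls=7,3 (sum=10), consumes 2 rolls
Frame 3 starts at roll index 3: rolls=2,8 (sum=10), consumes 2 rolls
Frame 4 starts at roll index 5: rolls=7,0 (sum=7), consumes 2 rolls
Frame 5 starts at roll index 7: roll=10 (strike), consumes 1 roll
Frame 6 starts at roll index 8: rolls=2,2 (sum=4), consumes 2 rolls
Frame 7 starts at roll index 10: roll=10 (strike), consumes 1 roll
Frame 8 starts at roll index 11: rolls=9,0 (sum=9), consumes 2 rolls
Frame 9 starts at roll index 13: rolls=0,7 (sum=7), consumes 2 rolls
Frame 10 starts at roll index 15: 2 remaining rolls

Answer: 0 1 3 5 7 8 10 11 13 15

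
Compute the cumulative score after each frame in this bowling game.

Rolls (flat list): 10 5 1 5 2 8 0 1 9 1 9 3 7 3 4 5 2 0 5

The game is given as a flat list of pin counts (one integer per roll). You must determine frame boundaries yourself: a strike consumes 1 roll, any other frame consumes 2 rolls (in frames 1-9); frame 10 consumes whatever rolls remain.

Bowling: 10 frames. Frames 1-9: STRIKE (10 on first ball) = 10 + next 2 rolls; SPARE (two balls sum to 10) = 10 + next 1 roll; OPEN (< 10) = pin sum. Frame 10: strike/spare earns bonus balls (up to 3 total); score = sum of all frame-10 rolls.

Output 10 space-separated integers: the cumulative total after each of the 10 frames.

Answer: 16 22 29 37 48 61 74 81 88 93

Derivation:
Frame 1: STRIKE. 10 + next two rolls (5+1) = 16. Cumulative: 16
Frame 2: OPEN (5+1=6). Cumulative: 22
Frame 3: OPEN (5+2=7). Cumulative: 29
Frame 4: OPEN (8+0=8). Cumulative: 37
Frame 5: SPARE (1+9=10). 10 + next roll (1) = 11. Cumulative: 48
Frame 6: SPARE (1+9=10). 10 + next roll (3) = 13. Cumulative: 61
Frame 7: SPARE (3+7=10). 10 + next roll (3) = 13. Cumulative: 74
Frame 8: OPEN (3+4=7). Cumulative: 81
Frame 9: OPEN (5+2=7). Cumulative: 88
Frame 10: OPEN. Sum of all frame-10 rolls (0+5) = 5. Cumulative: 93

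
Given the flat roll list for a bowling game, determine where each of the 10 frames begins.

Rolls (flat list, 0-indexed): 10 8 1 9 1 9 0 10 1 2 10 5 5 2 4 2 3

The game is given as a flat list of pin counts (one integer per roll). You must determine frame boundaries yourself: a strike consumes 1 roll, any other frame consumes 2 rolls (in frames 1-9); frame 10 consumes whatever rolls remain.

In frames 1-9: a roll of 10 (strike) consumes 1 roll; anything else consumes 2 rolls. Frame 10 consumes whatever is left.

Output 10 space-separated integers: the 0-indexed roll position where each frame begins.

Frame 1 starts at roll index 0: roll=10 (strike), consumes 1 roll
Frame 2 starts at roll index 1: rolls=8,1 (sum=9), consumes 2 rolls
Frame 3 starts at roll index 3: rolls=9,1 (sum=10), consumes 2 rolls
Frame 4 starts at roll index 5: rolls=9,0 (sum=9), consumes 2 rolls
Frame 5 starts at roll index 7: roll=10 (strike), consumes 1 roll
Frame 6 starts at roll index 8: rolls=1,2 (sum=3), consumes 2 rolls
Frame 7 starts at roll index 10: roll=10 (strike), consumes 1 roll
Frame 8 starts at roll index 11: rolls=5,5 (sum=10), consumes 2 rolls
Frame 9 starts at roll index 13: rolls=2,4 (sum=6), consumes 2 rolls
Frame 10 starts at roll index 15: 2 remaining rolls

Answer: 0 1 3 5 7 8 10 11 13 15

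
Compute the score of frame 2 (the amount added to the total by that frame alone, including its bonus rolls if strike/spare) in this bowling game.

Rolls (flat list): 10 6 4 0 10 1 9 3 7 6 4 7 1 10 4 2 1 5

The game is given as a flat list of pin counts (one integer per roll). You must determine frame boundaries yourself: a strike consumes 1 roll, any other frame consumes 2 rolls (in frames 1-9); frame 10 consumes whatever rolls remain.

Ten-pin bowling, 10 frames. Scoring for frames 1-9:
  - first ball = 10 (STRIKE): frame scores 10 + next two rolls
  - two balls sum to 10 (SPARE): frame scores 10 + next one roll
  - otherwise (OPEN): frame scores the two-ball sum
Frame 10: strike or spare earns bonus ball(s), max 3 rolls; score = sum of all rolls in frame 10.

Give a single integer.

Frame 1: STRIKE. 10 + next two rolls (6+4) = 20. Cumulative: 20
Frame 2: SPARE (6+4=10). 10 + next roll (0) = 10. Cumulative: 30
Frame 3: SPARE (0+10=10). 10 + next roll (1) = 11. Cumulative: 41
Frame 4: SPARE (1+9=10). 10 + next roll (3) = 13. Cumulative: 54

Answer: 10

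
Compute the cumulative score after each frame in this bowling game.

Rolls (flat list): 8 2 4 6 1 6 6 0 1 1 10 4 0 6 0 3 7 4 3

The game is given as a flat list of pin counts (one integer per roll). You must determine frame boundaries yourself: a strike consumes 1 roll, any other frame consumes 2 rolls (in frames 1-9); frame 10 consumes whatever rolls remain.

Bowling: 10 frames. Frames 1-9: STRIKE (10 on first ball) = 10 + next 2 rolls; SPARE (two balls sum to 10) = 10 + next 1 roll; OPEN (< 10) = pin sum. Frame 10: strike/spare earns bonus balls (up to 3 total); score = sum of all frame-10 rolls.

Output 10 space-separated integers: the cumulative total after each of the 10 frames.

Answer: 14 25 32 38 40 54 58 64 78 85

Derivation:
Frame 1: SPARE (8+2=10). 10 + next roll (4) = 14. Cumulative: 14
Frame 2: SPARE (4+6=10). 10 + next roll (1) = 11. Cumulative: 25
Frame 3: OPEN (1+6=7). Cumulative: 32
Frame 4: OPEN (6+0=6). Cumulative: 38
Frame 5: OPEN (1+1=2). Cumulative: 40
Frame 6: STRIKE. 10 + next two rolls (4+0) = 14. Cumulative: 54
Frame 7: OPEN (4+0=4). Cumulative: 58
Frame 8: OPEN (6+0=6). Cumulative: 64
Frame 9: SPARE (3+7=10). 10 + next roll (4) = 14. Cumulative: 78
Frame 10: OPEN. Sum of all frame-10 rolls (4+3) = 7. Cumulative: 85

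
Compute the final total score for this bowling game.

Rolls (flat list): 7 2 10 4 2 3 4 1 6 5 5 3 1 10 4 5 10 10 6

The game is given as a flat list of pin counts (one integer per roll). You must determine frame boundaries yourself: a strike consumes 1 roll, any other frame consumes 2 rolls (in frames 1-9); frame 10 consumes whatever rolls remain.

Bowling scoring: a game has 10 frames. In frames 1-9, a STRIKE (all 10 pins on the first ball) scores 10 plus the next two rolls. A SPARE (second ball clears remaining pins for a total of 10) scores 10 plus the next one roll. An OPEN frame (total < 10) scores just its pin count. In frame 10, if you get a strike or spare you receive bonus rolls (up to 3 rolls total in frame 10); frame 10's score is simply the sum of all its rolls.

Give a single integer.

Answer: 116

Derivation:
Frame 1: OPEN (7+2=9). Cumulative: 9
Frame 2: STRIKE. 10 + next two rolls (4+2) = 16. Cumulative: 25
Frame 3: OPEN (4+2=6). Cumulative: 31
Frame 4: OPEN (3+4=7). Cumulative: 38
Frame 5: OPEN (1+6=7). Cumulative: 45
Frame 6: SPARE (5+5=10). 10 + next roll (3) = 13. Cumulative: 58
Frame 7: OPEN (3+1=4). Cumulative: 62
Frame 8: STRIKE. 10 + next two rolls (4+5) = 19. Cumulative: 81
Frame 9: OPEN (4+5=9). Cumulative: 90
Frame 10: STRIKE. Sum of all frame-10 rolls (10+10+6) = 26. Cumulative: 116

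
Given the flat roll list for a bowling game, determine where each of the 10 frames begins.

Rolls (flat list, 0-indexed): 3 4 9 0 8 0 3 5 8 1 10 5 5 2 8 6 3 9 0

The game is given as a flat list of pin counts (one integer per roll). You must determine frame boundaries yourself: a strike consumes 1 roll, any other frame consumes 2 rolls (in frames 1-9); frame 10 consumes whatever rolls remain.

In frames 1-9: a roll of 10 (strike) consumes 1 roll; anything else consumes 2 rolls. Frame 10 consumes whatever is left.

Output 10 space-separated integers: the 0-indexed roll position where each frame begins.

Frame 1 starts at roll index 0: rolls=3,4 (sum=7), consumes 2 rolls
Frame 2 starts at roll index 2: rolls=9,0 (sum=9), consumes 2 rolls
Frame 3 starts at roll index 4: rolls=8,0 (sum=8), consumes 2 rolls
Frame 4 starts at roll index 6: rolls=3,5 (sum=8), consumes 2 rolls
Frame 5 starts at roll index 8: rolls=8,1 (sum=9), consumes 2 rolls
Frame 6 starts at roll index 10: roll=10 (strike), consumes 1 roll
Frame 7 starts at roll index 11: rolls=5,5 (sum=10), consumes 2 rolls
Frame 8 starts at roll index 13: rolls=2,8 (sum=10), consumes 2 rolls
Frame 9 starts at roll index 15: rolls=6,3 (sum=9), consumes 2 rolls
Frame 10 starts at roll index 17: 2 remaining rolls

Answer: 0 2 4 6 8 10 11 13 15 17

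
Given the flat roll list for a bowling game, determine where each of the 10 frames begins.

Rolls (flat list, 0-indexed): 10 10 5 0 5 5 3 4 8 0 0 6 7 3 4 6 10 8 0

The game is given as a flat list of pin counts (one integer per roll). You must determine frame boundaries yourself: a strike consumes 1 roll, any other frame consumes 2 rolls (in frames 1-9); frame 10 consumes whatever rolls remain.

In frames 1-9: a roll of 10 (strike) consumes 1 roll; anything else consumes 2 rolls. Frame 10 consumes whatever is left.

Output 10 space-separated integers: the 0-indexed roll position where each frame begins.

Answer: 0 1 2 4 6 8 10 12 14 16

Derivation:
Frame 1 starts at roll index 0: roll=10 (strike), consumes 1 roll
Frame 2 starts at roll index 1: roll=10 (strike), consumes 1 roll
Frame 3 starts at roll index 2: rolls=5,0 (sum=5), consumes 2 rolls
Frame 4 starts at roll index 4: rolls=5,5 (sum=10), consumes 2 rolls
Frame 5 starts at roll index 6: rolls=3,4 (sum=7), consumes 2 rolls
Frame 6 starts at roll index 8: rolls=8,0 (sum=8), consumes 2 rolls
Frame 7 starts at roll index 10: rolls=0,6 (sum=6), consumes 2 rolls
Frame 8 starts at roll index 12: rolls=7,3 (sum=10), consumes 2 rolls
Frame 9 starts at roll index 14: rolls=4,6 (sum=10), consumes 2 rolls
Frame 10 starts at roll index 16: 3 remaining rolls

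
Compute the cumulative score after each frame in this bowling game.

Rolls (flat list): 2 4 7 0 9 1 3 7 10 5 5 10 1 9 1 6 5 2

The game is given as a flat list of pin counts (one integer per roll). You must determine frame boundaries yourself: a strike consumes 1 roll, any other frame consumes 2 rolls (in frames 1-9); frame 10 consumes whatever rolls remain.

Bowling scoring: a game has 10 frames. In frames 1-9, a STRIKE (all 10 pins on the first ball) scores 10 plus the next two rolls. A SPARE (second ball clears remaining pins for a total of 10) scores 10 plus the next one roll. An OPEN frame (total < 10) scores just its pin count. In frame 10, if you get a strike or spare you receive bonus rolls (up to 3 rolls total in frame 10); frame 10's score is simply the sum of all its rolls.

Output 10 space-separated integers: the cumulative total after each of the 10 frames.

Frame 1: OPEN (2+4=6). Cumulative: 6
Frame 2: OPEN (7+0=7). Cumulative: 13
Frame 3: SPARE (9+1=10). 10 + next roll (3) = 13. Cumulative: 26
Frame 4: SPARE (3+7=10). 10 + next roll (10) = 20. Cumulative: 46
Frame 5: STRIKE. 10 + next two rolls (5+5) = 20. Cumulative: 66
Frame 6: SPARE (5+5=10). 10 + next roll (10) = 20. Cumulative: 86
Frame 7: STRIKE. 10 + next two rolls (1+9) = 20. Cumulative: 106
Frame 8: SPARE (1+9=10). 10 + next roll (1) = 11. Cumulative: 117
Frame 9: OPEN (1+6=7). Cumulative: 124
Frame 10: OPEN. Sum of all frame-10 rolls (5+2) = 7. Cumulative: 131

Answer: 6 13 26 46 66 86 106 117 124 131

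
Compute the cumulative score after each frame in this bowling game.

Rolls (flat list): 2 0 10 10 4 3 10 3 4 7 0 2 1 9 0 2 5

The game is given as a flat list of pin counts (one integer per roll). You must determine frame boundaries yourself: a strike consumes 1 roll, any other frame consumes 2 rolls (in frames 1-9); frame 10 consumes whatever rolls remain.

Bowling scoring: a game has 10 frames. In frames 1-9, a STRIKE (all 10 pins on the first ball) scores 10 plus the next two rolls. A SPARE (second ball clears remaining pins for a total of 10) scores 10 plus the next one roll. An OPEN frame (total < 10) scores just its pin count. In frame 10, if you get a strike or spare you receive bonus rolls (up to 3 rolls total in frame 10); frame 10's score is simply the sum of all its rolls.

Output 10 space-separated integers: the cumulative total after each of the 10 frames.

Frame 1: OPEN (2+0=2). Cumulative: 2
Frame 2: STRIKE. 10 + next two rolls (10+4) = 24. Cumulative: 26
Frame 3: STRIKE. 10 + next two rolls (4+3) = 17. Cumulative: 43
Frame 4: OPEN (4+3=7). Cumulative: 50
Frame 5: STRIKE. 10 + next two rolls (3+4) = 17. Cumulative: 67
Frame 6: OPEN (3+4=7). Cumulative: 74
Frame 7: OPEN (7+0=7). Cumulative: 81
Frame 8: OPEN (2+1=3). Cumulative: 84
Frame 9: OPEN (9+0=9). Cumulative: 93
Frame 10: OPEN. Sum of all frame-10 rolls (2+5) = 7. Cumulative: 100

Answer: 2 26 43 50 67 74 81 84 93 100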